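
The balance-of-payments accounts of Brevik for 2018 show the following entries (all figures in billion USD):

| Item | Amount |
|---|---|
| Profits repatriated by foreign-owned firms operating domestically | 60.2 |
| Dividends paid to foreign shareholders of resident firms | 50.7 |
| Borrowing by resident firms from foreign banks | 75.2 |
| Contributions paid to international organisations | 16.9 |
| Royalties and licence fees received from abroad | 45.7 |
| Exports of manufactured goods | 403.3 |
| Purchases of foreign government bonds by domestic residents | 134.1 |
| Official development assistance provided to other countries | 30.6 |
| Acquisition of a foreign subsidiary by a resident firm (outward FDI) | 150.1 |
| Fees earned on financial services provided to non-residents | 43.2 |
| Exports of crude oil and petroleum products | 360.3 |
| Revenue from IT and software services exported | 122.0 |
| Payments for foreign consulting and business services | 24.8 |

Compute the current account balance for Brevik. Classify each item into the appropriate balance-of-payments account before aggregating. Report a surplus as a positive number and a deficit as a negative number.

791.3

Goods: 403.3 + 360.3 = 763.6
Services: 45.7 - 24.8 + 43.2 + 122.0 = 186.1
Primary income: -60.2 - 50.7 = -110.9
Secondary income: -16.9 - 30.6 = -47.5
Current account = 763.6 + 186.1 + (-110.9) + (-47.5) = 791.3
(Excluded from the current account — financial account: borrowing by resident firms from foreign banks 75.2, purchases of foreign government bonds by domestic residents 134.1, acquisition of a foreign subsidiary by a resident firm (outward FDI) 150.1.)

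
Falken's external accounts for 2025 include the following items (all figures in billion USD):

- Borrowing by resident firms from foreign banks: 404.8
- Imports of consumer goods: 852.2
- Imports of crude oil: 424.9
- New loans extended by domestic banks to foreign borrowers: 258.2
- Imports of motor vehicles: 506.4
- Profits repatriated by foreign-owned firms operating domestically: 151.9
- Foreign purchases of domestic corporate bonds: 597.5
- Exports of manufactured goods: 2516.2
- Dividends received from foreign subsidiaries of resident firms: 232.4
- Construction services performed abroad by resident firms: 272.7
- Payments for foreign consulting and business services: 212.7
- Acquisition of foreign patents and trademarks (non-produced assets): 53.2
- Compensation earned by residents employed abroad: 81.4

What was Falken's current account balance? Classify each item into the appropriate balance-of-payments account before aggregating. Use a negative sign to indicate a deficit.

954.6

Goods: -424.9 - 852.2 + 2516.2 - 506.4 = 732.7
Services: 272.7 - 212.7 = 60.0
Primary income: -151.9 + 232.4 + 81.4 = 161.9
Current account = 732.7 + 60.0 + 161.9 = 954.6
(Excluded from the current account — financial account: borrowing by resident firms from foreign banks 404.8, new loans extended by domestic banks to foreign borrowers 258.2, foreign purchases of domestic corporate bonds 597.5; capital account: acquisition of foreign patents and trademarks (non-produced assets) 53.2.)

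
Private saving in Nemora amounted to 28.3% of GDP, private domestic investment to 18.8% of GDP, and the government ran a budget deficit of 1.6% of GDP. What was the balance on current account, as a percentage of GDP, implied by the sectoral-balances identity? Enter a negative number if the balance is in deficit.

By the sectoral-balances identity, CA = (S_private - I) + (T - G).
Private balance = 28.3 - 18.8 = 9.5
Government balance (T - G) = -1.6
CA = 9.5 + (-1.6) = 7.9

7.9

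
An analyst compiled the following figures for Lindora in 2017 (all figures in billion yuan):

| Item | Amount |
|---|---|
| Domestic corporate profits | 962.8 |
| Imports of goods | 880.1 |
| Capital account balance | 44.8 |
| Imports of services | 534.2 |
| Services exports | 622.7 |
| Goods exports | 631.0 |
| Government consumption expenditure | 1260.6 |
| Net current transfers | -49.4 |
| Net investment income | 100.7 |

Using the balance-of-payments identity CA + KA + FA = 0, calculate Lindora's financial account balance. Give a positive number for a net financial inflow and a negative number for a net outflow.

Goods balance = 631.0 - 880.1 = -249.1
Services balance = 622.7 - 534.2 = 88.5
Trade balance (goods + services) = -249.1 + 88.5 = -160.6
Net primary income = 100.7
Net secondary income = -49.4
Current account = -160.6 + 100.7 + (-49.4) = -109.3
Financial account = -(-109.3 + 44.8) = 64.5

64.5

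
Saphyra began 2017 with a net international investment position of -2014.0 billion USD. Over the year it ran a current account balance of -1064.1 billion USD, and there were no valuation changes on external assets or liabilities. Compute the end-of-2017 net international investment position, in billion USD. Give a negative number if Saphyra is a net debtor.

-3078.1

With no valuation effects, change in NIIP = current account = -1064.1
End-of-year NIIP = -2014.0 + (-1064.1) = -3078.1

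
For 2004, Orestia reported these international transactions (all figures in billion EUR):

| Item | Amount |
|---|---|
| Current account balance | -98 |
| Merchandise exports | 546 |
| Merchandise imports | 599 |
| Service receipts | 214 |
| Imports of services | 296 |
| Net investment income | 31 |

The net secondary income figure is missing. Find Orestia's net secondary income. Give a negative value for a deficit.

Current account = goods balance + services balance + net primary income + net secondary income
Sum of the known components = -104
Net secondary income = CA - (known components) = -98 - (-104) = 6

6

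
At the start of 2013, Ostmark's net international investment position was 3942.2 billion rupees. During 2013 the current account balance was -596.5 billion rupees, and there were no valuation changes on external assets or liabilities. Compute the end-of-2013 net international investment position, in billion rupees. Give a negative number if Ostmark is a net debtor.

3345.7

With no valuation effects, change in NIIP = current account = -596.5
End-of-year NIIP = 3942.2 + (-596.5) = 3345.7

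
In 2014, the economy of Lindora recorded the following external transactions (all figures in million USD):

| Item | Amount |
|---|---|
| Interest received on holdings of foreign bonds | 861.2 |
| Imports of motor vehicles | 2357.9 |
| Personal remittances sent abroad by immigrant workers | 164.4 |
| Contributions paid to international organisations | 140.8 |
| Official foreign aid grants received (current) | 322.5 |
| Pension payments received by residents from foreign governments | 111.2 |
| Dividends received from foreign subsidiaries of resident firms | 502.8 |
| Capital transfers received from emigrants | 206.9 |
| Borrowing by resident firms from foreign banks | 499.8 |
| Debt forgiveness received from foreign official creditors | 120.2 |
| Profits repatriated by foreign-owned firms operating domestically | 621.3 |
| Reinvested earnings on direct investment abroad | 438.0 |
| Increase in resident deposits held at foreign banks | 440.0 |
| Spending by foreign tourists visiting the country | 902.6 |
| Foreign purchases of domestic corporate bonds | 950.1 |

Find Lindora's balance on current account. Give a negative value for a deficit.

-146.1

Goods: -2357.9
Services: 902.6
Primary income: 502.8 + 438.0 - 621.3 + 861.2 = 1180.7
Secondary income: -164.4 + 322.5 + 111.2 - 140.8 = 128.5
Current account = (-2357.9) + 902.6 + 1180.7 + 128.5 = -146.1
(Excluded from the current account — capital account: capital transfers received from emigrants 206.9, debt forgiveness received from foreign official creditors 120.2; financial account: borrowing by resident firms from foreign banks 499.8, increase in resident deposits held at foreign banks 440.0, foreign purchases of domestic corporate bonds 950.1.)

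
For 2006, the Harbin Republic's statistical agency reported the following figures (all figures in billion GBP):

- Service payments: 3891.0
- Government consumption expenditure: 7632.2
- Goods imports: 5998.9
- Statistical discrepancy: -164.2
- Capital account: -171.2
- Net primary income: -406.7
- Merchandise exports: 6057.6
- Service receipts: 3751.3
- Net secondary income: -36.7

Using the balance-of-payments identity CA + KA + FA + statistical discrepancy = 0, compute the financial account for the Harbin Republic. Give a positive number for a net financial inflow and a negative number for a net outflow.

859.8

Goods balance = 6057.6 - 5998.9 = 58.7
Services balance = 3751.3 - 3891.0 = -139.7
Trade balance (goods + services) = 58.7 + (-139.7) = -81.0
Net primary income = -406.7
Net secondary income = -36.7
Current account = -81.0 + (-406.7) + (-36.7) = -524.4
Financial account = -(-524.4 + (-171.2) + (-164.2)) = 859.8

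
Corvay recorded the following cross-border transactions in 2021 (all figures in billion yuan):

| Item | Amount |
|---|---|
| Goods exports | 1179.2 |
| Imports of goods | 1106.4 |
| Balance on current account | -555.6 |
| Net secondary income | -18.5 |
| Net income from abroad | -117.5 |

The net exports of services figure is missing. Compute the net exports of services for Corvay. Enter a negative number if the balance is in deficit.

-492.4

Current account = goods balance + services balance + net primary income + net secondary income
Sum of the known components = -63.2
Net exports of services = CA - (known components) = -555.6 - (-63.2) = -492.4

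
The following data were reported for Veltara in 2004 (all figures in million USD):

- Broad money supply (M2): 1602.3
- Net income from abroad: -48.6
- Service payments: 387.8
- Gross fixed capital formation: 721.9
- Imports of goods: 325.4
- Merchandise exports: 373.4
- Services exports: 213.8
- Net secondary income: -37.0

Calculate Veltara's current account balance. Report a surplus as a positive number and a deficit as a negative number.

-211.6

Goods balance = 373.4 - 325.4 = 48.0
Services balance = 213.8 - 387.8 = -174.0
Trade balance (goods + services) = 48.0 + (-174.0) = -126.0
Net primary income = -48.6
Net secondary income = -37.0
Current account = -126.0 + (-48.6) + (-37.0) = -211.6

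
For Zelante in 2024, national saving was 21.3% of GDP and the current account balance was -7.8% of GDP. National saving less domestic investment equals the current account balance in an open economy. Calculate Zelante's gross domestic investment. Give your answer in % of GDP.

I = S - CA = 21.3 - (-7.8) = 29.1

29.1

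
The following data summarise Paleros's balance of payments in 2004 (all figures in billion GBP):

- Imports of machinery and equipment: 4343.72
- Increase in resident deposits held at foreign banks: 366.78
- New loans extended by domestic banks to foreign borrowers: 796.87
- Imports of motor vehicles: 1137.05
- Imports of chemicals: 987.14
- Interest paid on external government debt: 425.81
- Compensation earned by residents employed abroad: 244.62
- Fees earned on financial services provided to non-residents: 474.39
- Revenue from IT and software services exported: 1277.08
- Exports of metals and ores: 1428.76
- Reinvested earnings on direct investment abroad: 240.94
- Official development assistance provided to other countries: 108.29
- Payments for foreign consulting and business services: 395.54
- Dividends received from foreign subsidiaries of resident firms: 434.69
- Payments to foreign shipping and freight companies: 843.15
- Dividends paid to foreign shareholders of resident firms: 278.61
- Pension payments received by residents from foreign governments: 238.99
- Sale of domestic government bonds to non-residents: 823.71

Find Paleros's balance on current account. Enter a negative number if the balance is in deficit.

Goods: -987.14 - 1137.05 - 4343.72 + 1428.76 = -5039.15
Services: -395.54 - 843.15 + 1277.08 + 474.39 = 512.78
Primary income: -425.81 + 434.69 - 278.61 + 244.62 + 240.94 = 215.83
Secondary income: 238.99 - 108.29 = 130.70
Current account = (-5039.15) + 512.78 + 215.83 + 130.70 = -4179.84
(Excluded from the current account — financial account: increase in resident deposits held at foreign banks 366.78, new loans extended by domestic banks to foreign borrowers 796.87, sale of domestic government bonds to non-residents 823.71.)

-4179.84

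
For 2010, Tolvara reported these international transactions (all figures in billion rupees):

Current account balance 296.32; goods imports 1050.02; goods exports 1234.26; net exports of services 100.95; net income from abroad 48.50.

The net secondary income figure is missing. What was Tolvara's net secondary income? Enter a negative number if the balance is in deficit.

-37.37

Current account = goods balance + services balance + net primary income + net secondary income
Sum of the known components = 333.69
Net secondary income = CA - (known components) = 296.32 - 333.69 = -37.37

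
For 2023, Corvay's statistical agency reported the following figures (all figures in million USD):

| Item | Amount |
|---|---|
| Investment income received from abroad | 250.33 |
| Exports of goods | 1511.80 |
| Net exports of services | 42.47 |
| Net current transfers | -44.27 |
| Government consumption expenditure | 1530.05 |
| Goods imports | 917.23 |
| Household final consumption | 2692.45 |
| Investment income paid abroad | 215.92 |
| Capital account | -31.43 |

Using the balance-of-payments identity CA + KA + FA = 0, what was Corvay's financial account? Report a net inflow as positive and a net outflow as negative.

-595.75

Goods balance = 1511.80 - 917.23 = 594.57
Services balance = 42.47
Trade balance (goods + services) = 594.57 + 42.47 = 637.04
Net primary income = 250.33 - 215.92 = 34.41
Net secondary income = -44.27
Current account = 637.04 + 34.41 + (-44.27) = 627.18
Financial account = -(627.18 + (-31.43)) = -595.75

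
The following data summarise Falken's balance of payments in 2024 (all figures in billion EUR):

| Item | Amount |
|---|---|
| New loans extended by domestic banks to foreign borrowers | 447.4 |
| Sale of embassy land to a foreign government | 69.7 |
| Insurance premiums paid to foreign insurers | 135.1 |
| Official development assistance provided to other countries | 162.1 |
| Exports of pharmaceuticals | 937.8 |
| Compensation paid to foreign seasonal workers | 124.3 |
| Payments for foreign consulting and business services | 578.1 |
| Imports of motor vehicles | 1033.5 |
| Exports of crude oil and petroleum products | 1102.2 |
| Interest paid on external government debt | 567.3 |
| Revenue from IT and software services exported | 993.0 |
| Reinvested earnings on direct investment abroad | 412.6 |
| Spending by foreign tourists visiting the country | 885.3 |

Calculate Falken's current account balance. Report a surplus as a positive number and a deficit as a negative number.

1730.5

Goods: 1102.2 + 937.8 - 1033.5 = 1006.5
Services: -135.1 - 578.1 + 885.3 + 993.0 = 1165.1
Primary income: -124.3 + 412.6 - 567.3 = -279.0
Secondary income: -162.1
Current account = 1006.5 + 1165.1 + (-279.0) + (-162.1) = 1730.5
(Excluded from the current account — financial account: new loans extended by domestic banks to foreign borrowers 447.4; capital account: sale of embassy land to a foreign government 69.7.)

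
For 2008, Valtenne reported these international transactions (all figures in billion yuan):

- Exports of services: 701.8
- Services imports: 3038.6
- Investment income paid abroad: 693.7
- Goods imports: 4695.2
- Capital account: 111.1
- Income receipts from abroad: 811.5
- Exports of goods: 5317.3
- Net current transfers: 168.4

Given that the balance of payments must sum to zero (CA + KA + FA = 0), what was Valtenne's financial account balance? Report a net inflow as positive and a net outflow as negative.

1317.4

Goods balance = 5317.3 - 4695.2 = 622.1
Services balance = 701.8 - 3038.6 = -2336.8
Trade balance (goods + services) = 622.1 + (-2336.8) = -1714.7
Net primary income = 811.5 - 693.7 = 117.8
Net secondary income = 168.4
Current account = -1714.7 + 117.8 + 168.4 = -1428.5
Financial account = -(-1428.5 + 111.1) = 1317.4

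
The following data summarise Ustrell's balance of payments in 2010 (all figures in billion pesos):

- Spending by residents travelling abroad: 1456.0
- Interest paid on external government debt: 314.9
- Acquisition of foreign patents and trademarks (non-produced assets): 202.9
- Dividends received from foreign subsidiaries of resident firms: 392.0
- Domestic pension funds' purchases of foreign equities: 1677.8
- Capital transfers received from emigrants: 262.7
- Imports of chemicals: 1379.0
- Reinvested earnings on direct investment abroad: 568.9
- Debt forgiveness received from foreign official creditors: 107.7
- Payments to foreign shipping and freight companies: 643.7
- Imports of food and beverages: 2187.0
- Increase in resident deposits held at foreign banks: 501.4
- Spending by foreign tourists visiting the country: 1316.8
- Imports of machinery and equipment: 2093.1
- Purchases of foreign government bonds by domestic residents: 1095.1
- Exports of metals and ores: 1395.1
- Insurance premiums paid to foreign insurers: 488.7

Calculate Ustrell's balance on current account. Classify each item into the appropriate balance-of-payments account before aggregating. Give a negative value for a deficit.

-4889.6

Goods: -1379.0 + 1395.1 - 2187.0 - 2093.1 = -4264.0
Services: 1316.8 - 488.7 - 1456.0 - 643.7 = -1271.6
Primary income: 568.9 + 392.0 - 314.9 = 646.0
Current account = (-4264.0) + (-1271.6) + 646.0 = -4889.6
(Excluded from the current account — capital account: acquisition of foreign patents and trademarks (non-produced assets) 202.9, capital transfers received from emigrants 262.7, debt forgiveness received from foreign official creditors 107.7; financial account: domestic pension funds' purchases of foreign equities 1677.8, increase in resident deposits held at foreign banks 501.4, purchases of foreign government bonds by domestic residents 1095.1.)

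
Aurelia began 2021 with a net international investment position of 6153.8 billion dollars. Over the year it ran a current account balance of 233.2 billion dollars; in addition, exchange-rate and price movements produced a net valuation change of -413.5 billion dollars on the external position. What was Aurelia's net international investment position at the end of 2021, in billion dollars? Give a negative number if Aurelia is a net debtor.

5973.5

Change in NIIP = current account + net valuation change = 233.2 + (-413.5) = -180.3
End-of-year NIIP = 6153.8 + (-180.3) = 5973.5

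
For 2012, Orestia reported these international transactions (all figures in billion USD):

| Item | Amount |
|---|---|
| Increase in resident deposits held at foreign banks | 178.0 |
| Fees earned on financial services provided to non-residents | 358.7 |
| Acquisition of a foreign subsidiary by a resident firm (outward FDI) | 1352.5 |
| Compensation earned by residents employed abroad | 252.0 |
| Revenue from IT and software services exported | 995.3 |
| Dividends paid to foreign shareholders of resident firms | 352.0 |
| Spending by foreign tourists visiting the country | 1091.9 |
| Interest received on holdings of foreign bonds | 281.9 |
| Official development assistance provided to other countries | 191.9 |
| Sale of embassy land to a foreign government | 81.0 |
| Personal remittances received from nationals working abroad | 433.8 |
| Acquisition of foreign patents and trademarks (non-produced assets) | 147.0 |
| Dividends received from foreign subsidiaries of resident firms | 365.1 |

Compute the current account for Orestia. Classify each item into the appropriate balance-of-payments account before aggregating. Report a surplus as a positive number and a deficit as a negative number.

3234.8

Services: 1091.9 + 995.3 + 358.7 = 2445.9
Primary income: 252.0 + 281.9 + 365.1 - 352.0 = 547.0
Secondary income: -191.9 + 433.8 = 241.9
Current account = 2445.9 + 547.0 + 241.9 = 3234.8
(Excluded from the current account — financial account: increase in resident deposits held at foreign banks 178.0, acquisition of a foreign subsidiary by a resident firm (outward FDI) 1352.5; capital account: sale of embassy land to a foreign government 81.0, acquisition of foreign patents and trademarks (non-produced assets) 147.0.)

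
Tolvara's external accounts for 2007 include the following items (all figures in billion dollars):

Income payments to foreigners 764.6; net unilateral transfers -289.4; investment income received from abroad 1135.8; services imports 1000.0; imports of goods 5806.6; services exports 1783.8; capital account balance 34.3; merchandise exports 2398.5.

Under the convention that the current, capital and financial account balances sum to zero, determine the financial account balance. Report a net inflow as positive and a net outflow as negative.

Goods balance = 2398.5 - 5806.6 = -3408.1
Services balance = 1783.8 - 1000.0 = 783.8
Trade balance (goods + services) = -3408.1 + 783.8 = -2624.3
Net primary income = 1135.8 - 764.6 = 371.2
Net secondary income = -289.4
Current account = -2624.3 + 371.2 + (-289.4) = -2542.5
Financial account = -(-2542.5 + 34.3) = 2508.2

2508.2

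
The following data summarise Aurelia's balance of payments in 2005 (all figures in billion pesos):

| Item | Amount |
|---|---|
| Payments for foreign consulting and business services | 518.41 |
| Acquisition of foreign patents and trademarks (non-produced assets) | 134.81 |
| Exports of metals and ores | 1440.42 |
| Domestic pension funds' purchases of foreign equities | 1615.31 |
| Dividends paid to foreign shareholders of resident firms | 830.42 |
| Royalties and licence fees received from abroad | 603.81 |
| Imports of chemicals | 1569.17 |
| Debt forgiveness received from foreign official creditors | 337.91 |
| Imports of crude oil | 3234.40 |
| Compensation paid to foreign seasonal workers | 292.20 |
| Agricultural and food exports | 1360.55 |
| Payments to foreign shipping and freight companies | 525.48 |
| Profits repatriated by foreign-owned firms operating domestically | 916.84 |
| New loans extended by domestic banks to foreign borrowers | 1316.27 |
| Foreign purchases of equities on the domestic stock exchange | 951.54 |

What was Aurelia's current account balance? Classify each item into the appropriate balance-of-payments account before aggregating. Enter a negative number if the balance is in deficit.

Goods: -1569.17 + 1360.55 - 3234.40 + 1440.42 = -2002.60
Services: 603.81 - 518.41 - 525.48 = -440.08
Primary income: -916.84 - 830.42 - 292.20 = -2039.46
Current account = (-2002.60) + (-440.08) + (-2039.46) = -4482.14
(Excluded from the current account — capital account: acquisition of foreign patents and trademarks (non-produced assets) 134.81, debt forgiveness received from foreign official creditors 337.91; financial account: domestic pension funds' purchases of foreign equities 1615.31, new loans extended by domestic banks to foreign borrowers 1316.27, foreign purchases of equities on the domestic stock exchange 951.54.)

-4482.14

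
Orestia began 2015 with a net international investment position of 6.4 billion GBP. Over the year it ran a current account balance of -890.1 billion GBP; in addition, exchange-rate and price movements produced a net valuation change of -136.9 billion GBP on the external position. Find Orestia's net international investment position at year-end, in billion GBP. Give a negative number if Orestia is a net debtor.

-1020.6

Change in NIIP = current account + net valuation change = -890.1 + (-136.9) = -1027.0
End-of-year NIIP = 6.4 + (-1027.0) = -1020.6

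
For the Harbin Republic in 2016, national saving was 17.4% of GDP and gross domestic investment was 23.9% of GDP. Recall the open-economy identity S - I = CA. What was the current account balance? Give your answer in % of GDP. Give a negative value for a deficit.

-6.5

CA = S - I = 17.4 - 23.9 = -6.5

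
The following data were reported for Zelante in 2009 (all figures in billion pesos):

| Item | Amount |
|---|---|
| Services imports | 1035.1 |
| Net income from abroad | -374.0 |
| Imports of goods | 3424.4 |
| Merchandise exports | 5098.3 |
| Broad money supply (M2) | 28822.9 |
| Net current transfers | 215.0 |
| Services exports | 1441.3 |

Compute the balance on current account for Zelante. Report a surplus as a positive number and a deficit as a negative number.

1921.1

Goods balance = 5098.3 - 3424.4 = 1673.9
Services balance = 1441.3 - 1035.1 = 406.2
Trade balance (goods + services) = 1673.9 + 406.2 = 2080.1
Net primary income = -374.0
Net secondary income = 215.0
Current account = 2080.1 + (-374.0) + 215.0 = 1921.1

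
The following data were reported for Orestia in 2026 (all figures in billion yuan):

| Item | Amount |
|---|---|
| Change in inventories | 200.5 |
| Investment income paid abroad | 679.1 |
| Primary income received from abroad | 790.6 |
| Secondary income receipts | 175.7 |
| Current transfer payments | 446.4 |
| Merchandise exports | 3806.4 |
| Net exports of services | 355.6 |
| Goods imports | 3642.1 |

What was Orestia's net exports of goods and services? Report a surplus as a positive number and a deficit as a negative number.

519.9

Goods balance = 3806.4 - 3642.1 = 164.3
Services balance = 355.6
Trade balance (goods + services) = 164.3 + 355.6 = 519.9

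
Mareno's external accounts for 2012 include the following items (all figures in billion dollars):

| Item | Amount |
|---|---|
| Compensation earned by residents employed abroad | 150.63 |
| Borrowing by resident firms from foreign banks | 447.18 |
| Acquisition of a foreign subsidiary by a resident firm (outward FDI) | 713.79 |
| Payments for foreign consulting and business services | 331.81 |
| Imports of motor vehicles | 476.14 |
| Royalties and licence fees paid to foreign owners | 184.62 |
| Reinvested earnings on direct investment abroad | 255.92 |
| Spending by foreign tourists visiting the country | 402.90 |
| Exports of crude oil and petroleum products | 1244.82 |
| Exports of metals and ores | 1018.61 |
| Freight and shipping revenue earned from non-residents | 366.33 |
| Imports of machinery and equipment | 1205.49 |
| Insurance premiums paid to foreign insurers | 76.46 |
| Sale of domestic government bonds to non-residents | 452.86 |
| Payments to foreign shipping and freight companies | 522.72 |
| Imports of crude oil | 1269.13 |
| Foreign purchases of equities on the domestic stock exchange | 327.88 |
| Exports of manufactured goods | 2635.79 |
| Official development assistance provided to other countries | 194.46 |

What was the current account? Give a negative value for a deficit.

1814.17

Goods: 1244.82 + 1018.61 - 476.14 + 2635.79 - 1205.49 - 1269.13 = 1948.46
Services: 402.90 - 184.62 - 522.72 - 331.81 + 366.33 - 76.46 = -346.38
Primary income: 255.92 + 150.63 = 406.55
Secondary income: -194.46
Current account = 1948.46 + (-346.38) + 406.55 + (-194.46) = 1814.17
(Excluded from the current account — financial account: borrowing by resident firms from foreign banks 447.18, acquisition of a foreign subsidiary by a resident firm (outward FDI) 713.79, sale of domestic government bonds to non-residents 452.86, foreign purchases of equities on the domestic stock exchange 327.88.)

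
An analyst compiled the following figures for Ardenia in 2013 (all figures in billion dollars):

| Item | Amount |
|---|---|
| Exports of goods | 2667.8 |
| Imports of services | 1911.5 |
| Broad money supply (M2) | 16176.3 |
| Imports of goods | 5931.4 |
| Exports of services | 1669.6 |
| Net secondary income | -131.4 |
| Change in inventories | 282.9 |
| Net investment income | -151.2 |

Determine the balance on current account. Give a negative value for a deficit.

Goods balance = 2667.8 - 5931.4 = -3263.6
Services balance = 1669.6 - 1911.5 = -241.9
Trade balance (goods + services) = -3263.6 + (-241.9) = -3505.5
Net primary income = -151.2
Net secondary income = -131.4
Current account = -3505.5 + (-151.2) + (-131.4) = -3788.1

-3788.1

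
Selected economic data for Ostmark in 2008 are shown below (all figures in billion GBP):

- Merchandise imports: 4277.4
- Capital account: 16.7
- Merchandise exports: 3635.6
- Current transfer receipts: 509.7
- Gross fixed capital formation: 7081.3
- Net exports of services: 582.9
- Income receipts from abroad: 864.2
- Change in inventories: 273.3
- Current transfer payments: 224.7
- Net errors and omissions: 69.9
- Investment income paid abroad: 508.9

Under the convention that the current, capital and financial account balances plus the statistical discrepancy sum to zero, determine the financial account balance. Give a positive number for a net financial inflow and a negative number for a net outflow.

-668.0

Goods balance = 3635.6 - 4277.4 = -641.8
Services balance = 582.9
Trade balance (goods + services) = -641.8 + 582.9 = -58.9
Net primary income = 864.2 - 508.9 = 355.3
Net secondary income = 509.7 - 224.7 = 285.0
Current account = -58.9 + 355.3 + 285.0 = 581.4
Financial account = -(581.4 + 16.7 + 69.9) = -668.0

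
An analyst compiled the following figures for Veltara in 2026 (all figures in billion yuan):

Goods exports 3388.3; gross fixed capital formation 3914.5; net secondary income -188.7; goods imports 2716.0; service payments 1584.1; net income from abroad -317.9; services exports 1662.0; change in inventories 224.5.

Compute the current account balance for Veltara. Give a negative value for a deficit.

243.6

Goods balance = 3388.3 - 2716.0 = 672.3
Services balance = 1662.0 - 1584.1 = 77.9
Trade balance (goods + services) = 672.3 + 77.9 = 750.2
Net primary income = -317.9
Net secondary income = -188.7
Current account = 750.2 + (-317.9) + (-188.7) = 243.6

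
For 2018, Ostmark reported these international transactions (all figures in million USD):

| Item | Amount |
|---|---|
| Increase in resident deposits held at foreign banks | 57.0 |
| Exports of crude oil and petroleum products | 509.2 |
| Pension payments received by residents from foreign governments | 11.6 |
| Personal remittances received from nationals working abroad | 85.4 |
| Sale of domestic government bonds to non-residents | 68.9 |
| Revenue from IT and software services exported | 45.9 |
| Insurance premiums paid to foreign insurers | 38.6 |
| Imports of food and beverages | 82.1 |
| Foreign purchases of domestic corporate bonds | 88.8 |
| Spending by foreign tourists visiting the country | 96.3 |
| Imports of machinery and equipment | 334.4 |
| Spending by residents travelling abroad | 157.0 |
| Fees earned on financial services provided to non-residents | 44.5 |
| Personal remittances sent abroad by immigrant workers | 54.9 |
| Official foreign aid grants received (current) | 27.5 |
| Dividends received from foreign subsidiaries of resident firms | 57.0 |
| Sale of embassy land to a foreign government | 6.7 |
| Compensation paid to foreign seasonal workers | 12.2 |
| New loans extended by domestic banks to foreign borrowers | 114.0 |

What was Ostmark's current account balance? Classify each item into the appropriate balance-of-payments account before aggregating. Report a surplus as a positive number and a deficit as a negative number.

198.2

Goods: 509.2 - 82.1 - 334.4 = 92.7
Services: -157.0 + 96.3 - 38.6 + 45.9 + 44.5 = -8.9
Primary income: -12.2 + 57.0 = 44.8
Secondary income: -54.9 + 85.4 + 27.5 + 11.6 = 69.6
Current account = 92.7 + (-8.9) + 44.8 + 69.6 = 198.2
(Excluded from the current account — financial account: increase in resident deposits held at foreign banks 57.0, sale of domestic government bonds to non-residents 68.9, foreign purchases of domestic corporate bonds 88.8, new loans extended by domestic banks to foreign borrowers 114.0; capital account: sale of embassy land to a foreign government 6.7.)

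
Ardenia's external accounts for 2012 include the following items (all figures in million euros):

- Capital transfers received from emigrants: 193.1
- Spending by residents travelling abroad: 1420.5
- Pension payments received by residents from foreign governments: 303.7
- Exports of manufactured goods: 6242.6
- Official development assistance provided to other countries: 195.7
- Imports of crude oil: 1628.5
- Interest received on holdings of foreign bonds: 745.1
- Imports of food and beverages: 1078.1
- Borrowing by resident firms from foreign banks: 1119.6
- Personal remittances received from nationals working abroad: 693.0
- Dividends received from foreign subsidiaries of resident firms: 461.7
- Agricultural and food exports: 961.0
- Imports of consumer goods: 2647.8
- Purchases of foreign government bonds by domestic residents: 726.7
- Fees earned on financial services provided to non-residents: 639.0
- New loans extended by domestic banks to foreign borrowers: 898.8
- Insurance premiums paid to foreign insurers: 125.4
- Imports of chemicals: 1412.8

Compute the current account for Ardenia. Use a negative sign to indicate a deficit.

1537.3

Goods: 961.0 - 1628.5 - 2647.8 - 1078.1 - 1412.8 + 6242.6 = 436.4
Services: -125.4 - 1420.5 + 639.0 = -906.9
Primary income: 745.1 + 461.7 = 1206.8
Secondary income: 303.7 - 195.7 + 693.0 = 801.0
Current account = 436.4 + (-906.9) + 1206.8 + 801.0 = 1537.3
(Excluded from the current account — capital account: capital transfers received from emigrants 193.1; financial account: borrowing by resident firms from foreign banks 1119.6, purchases of foreign government bonds by domestic residents 726.7, new loans extended by domestic banks to foreign borrowers 898.8.)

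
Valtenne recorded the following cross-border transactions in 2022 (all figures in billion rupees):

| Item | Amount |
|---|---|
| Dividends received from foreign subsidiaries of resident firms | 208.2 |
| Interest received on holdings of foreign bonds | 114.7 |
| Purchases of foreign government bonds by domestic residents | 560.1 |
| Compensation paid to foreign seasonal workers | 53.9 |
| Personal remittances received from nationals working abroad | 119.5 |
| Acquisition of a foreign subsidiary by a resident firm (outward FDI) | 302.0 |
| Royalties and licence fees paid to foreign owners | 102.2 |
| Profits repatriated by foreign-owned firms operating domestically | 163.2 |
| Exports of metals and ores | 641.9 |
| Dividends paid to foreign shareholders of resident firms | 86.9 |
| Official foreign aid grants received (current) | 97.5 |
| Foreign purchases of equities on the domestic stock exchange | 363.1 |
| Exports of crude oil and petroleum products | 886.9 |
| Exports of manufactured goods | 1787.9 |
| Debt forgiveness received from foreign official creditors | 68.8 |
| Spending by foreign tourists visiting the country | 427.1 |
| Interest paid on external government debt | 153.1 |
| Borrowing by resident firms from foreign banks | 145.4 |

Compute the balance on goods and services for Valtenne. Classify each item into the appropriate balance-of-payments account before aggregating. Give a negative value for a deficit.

3641.6

Goods: 886.9 + 1787.9 + 641.9 = 3316.7
Services: -102.2 + 427.1 = 324.9
Trade balance = 3316.7 + 324.9 = 3641.6
(Excluded from the trade balance — primary income: dividends received from foreign subsidiaries of resident firms 208.2, interest received on holdings of foreign bonds 114.7, compensation paid to foreign seasonal workers 53.9, profits repatriated by foreign-owned firms operating domestically 163.2, dividends paid to foreign shareholders of resident firms 86.9, interest paid on external government debt 153.1; financial account: purchases of foreign government bonds by domestic residents 560.1, acquisition of a foreign subsidiary by a resident firm (outward FDI) 302.0, foreign purchases of equities on the domestic stock exchange 363.1, borrowing by resident firms from foreign banks 145.4; secondary income: personal remittances received from nationals working abroad 119.5, official foreign aid grants received (current) 97.5; capital account: debt forgiveness received from foreign official creditors 68.8.)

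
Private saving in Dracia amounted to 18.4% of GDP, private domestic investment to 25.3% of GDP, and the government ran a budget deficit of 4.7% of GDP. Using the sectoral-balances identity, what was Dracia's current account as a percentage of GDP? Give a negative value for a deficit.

-11.6

By the sectoral-balances identity, CA = (S_private - I) + (T - G).
Private balance = 18.4 - 25.3 = -6.9
Government balance (T - G) = -4.7
CA = -6.9 + (-4.7) = -11.6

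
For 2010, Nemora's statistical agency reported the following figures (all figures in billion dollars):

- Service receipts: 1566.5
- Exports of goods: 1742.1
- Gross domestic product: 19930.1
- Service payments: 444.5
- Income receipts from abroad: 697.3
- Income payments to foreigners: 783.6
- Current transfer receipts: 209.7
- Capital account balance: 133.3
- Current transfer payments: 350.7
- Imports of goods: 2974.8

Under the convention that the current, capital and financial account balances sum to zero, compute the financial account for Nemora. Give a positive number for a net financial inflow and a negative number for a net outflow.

204.7

Goods balance = 1742.1 - 2974.8 = -1232.7
Services balance = 1566.5 - 444.5 = 1122.0
Trade balance (goods + services) = -1232.7 + 1122.0 = -110.7
Net primary income = 697.3 - 783.6 = -86.3
Net secondary income = 209.7 - 350.7 = -141.0
Current account = -110.7 + (-86.3) + (-141.0) = -338.0
Financial account = -(-338.0 + 133.3) = 204.7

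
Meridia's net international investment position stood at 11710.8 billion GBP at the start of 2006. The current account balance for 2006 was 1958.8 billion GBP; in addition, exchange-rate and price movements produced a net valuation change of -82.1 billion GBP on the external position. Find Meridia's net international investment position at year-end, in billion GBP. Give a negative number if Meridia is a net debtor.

13587.5

Change in NIIP = current account + net valuation change = 1958.8 + (-82.1) = 1876.7
End-of-year NIIP = 11710.8 + 1876.7 = 13587.5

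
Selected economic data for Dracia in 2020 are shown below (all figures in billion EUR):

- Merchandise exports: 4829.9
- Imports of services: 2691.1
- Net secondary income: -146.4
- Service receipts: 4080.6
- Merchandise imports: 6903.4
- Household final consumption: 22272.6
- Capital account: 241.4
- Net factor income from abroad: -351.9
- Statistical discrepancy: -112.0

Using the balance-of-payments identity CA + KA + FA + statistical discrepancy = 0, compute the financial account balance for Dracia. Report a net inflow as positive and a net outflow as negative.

1052.9

Goods balance = 4829.9 - 6903.4 = -2073.5
Services balance = 4080.6 - 2691.1 = 1389.5
Trade balance (goods + services) = -2073.5 + 1389.5 = -684.0
Net primary income = -351.9
Net secondary income = -146.4
Current account = -684.0 + (-351.9) + (-146.4) = -1182.3
Financial account = -(-1182.3 + 241.4 + (-112.0)) = 1052.9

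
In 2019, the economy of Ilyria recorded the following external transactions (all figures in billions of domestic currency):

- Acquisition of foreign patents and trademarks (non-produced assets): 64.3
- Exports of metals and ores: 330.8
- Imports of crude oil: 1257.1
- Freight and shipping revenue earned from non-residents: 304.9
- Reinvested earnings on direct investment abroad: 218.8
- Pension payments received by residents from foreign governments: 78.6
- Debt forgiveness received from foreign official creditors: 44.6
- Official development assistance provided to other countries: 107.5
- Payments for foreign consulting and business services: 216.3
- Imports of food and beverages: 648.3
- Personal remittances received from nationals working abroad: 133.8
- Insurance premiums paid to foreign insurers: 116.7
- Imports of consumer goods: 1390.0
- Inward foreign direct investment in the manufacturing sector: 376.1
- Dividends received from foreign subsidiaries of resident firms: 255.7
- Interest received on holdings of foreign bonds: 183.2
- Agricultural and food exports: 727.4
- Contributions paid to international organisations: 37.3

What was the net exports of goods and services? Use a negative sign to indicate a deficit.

Goods: 330.8 + 727.4 - 1390.0 - 648.3 - 1257.1 = -2237.2
Services: -116.7 + 304.9 - 216.3 = -28.1
Trade balance = -2237.2 + (-28.1) = -2265.3
(Excluded from the trade balance — capital account: acquisition of foreign patents and trademarks (non-produced assets) 64.3, debt forgiveness received from foreign official creditors 44.6; primary income: reinvested earnings on direct investment abroad 218.8, dividends received from foreign subsidiaries of resident firms 255.7, interest received on holdings of foreign bonds 183.2; secondary income: pension payments received by residents from foreign governments 78.6, official development assistance provided to other countries 107.5, personal remittances received from nationals working abroad 133.8, contributions paid to international organisations 37.3; financial account: inward foreign direct investment in the manufacturing sector 376.1.)

-2265.3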